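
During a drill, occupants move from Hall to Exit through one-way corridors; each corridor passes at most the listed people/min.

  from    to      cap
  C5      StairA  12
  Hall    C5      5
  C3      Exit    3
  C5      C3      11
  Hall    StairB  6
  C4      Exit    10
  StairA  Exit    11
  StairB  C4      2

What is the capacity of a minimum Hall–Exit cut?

7

Augment Hall→StairB→C4→Exit: bottleneck 2, flow now 2.
Augment Hall→C5→C3→Exit: bottleneck 3, flow now 5.
Augment Hall→C5→StairA→Exit: bottleneck 2, flow now 7.
No augmenting path remains; maximum flow = 7.
By max-flow min-cut, the minimum cut capacity equals the max flow.
In the residual graph, reachable from Hall: {Hall, StairB}.
Min-cut edges: Hall→C5 (5), StairB→C4 (2); capacity 5 + 2 = 7.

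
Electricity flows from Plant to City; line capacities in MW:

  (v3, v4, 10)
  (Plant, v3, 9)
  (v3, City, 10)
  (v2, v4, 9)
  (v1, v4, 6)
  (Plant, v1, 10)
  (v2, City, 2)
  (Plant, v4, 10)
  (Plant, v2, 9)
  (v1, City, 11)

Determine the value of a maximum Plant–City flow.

Augment Plant→v1→City: bottleneck 10, flow now 10.
Augment Plant→v2→City: bottleneck 2, flow now 12.
Augment Plant→v3→City: bottleneck 9, flow now 21.
No augmenting path remains; maximum flow = 21.
In the residual graph, reachable from Plant: {Plant, v2, v4}.
Min-cut edges: Plant→v1 (10), Plant→v3 (9), v2→City (2); capacity 10 + 9 + 2 = 21.
This cut is saturated, so no flow can exceed 21.

21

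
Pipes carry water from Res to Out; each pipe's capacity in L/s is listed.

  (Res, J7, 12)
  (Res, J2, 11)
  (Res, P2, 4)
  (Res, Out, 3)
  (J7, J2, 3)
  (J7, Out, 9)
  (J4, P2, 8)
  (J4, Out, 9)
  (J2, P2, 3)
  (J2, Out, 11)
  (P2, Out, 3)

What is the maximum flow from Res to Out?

26

Augment Res→Out: bottleneck 3, flow now 3.
Augment Res→J7→Out: bottleneck 9, flow now 12.
Augment Res→J2→Out: bottleneck 11, flow now 23.
Augment Res→P2→Out: bottleneck 3, flow now 26.
No augmenting path remains; maximum flow = 26.
In the residual graph, reachable from Res: {Res, J7, J2, P2}.
Min-cut edges: Res→Out (3), J7→Out (9), J2→Out (11), P2→Out (3); capacity 3 + 9 + 11 + 3 = 26.
This cut is saturated, so no flow can exceed 26.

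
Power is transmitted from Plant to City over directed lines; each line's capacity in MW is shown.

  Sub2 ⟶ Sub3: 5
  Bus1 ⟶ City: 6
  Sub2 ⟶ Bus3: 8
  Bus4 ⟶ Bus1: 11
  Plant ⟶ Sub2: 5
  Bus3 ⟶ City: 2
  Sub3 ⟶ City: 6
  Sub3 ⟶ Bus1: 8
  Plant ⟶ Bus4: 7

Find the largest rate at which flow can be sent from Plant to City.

11

Augment Plant→Bus4→Bus1→City: bottleneck 6, flow now 6.
Augment Plant→Sub2→Bus3→City: bottleneck 2, flow now 8.
Augment Plant→Sub2→Sub3→City: bottleneck 3, flow now 11.
No augmenting path remains; maximum flow = 11.
In the residual graph, reachable from Plant: {Plant, Bus4, Bus1}.
Min-cut edges: Plant→Sub2 (5), Bus1→City (6); capacity 5 + 6 = 11.
This cut is saturated, so no flow can exceed 11.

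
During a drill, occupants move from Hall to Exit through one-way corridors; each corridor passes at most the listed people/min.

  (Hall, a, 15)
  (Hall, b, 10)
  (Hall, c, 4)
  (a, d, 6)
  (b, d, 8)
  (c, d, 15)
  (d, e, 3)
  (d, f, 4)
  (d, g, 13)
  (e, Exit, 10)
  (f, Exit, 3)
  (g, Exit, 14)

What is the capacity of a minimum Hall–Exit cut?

Augment Hall→a→d→e→Exit: bottleneck 3, flow now 3.
Augment Hall→a→d→f→Exit: bottleneck 3, flow now 6.
Augment Hall→b→d→g→Exit: bottleneck 8, flow now 14.
Augment Hall→c→d→g→Exit: bottleneck 4, flow now 18.
No augmenting path remains; maximum flow = 18.
By max-flow min-cut, the minimum cut capacity equals the max flow.
In the residual graph, reachable from Hall: {Hall, a, b}.
Min-cut edges: Hall→c (4), a→d (6), b→d (8); capacity 4 + 6 + 8 = 18.

18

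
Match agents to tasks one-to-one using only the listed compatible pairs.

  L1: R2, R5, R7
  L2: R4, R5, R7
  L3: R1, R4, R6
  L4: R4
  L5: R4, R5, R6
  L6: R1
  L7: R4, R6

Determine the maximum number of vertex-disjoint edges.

6

Unit-capacity flow: source→left, listed edges, right→sink; max matching = max flow.
Augmenting path L1→R2 (+1); matched 1.
Augmenting path L2→R4 (+1); matched 2.
Augmenting path L3→R1 (+1); matched 3.
Augmenting path L5→R5 (+1); matched 4.
Augmenting path L7→R6 (+1); matched 5.
Augmenting path L4→R4→L2→R7 (+1); matched 6.
No augmenting path remains; maximum matching = 6.
König certificate: {L1, L2, L5, R1, R4, R6} is a vertex cover of size 6 (every listed pair touches it), so no matching can be larger.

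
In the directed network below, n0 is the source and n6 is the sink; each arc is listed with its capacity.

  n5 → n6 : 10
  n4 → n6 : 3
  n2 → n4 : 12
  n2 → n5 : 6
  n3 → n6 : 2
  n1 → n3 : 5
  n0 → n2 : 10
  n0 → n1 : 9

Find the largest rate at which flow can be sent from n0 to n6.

11

Augment n0→n1→n3→n6: bottleneck 2, flow now 2.
Augment n0→n2→n4→n6: bottleneck 3, flow now 5.
Augment n0→n2→n5→n6: bottleneck 6, flow now 11.
No augmenting path remains; maximum flow = 11.
In the residual graph, reachable from n0: {n0, n1, n2, n3, n4}.
Min-cut edges: n2→n5 (6), n3→n6 (2), n4→n6 (3); capacity 6 + 2 + 3 = 11.
This cut is saturated, so no flow can exceed 11.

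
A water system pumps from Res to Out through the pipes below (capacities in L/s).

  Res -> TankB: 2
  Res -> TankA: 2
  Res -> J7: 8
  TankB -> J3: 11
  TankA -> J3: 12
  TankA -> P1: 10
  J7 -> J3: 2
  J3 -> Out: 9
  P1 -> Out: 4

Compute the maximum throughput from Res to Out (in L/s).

6

Augment Res→TankB→J3→Out: bottleneck 2, flow now 2.
Augment Res→TankA→J3→Out: bottleneck 2, flow now 4.
Augment Res→J7→J3→Out: bottleneck 2, flow now 6.
No augmenting path remains; maximum flow = 6.
In the residual graph, reachable from Res: {Res, J7}.
Min-cut edges: Res→TankB (2), Res→TankA (2), J7→J3 (2); capacity 2 + 2 + 2 = 6.
This cut is saturated, so no flow can exceed 6.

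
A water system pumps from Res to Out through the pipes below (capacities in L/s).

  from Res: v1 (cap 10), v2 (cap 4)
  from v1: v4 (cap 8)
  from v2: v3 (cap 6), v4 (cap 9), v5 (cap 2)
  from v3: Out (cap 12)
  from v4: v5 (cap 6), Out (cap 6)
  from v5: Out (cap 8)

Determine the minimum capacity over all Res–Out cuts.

12

Augment Res→v1→v4→Out: bottleneck 6, flow now 6.
Augment Res→v2→v3→Out: bottleneck 4, flow now 10.
Augment Res→v1→v4→v5→Out: bottleneck 2, flow now 12.
No augmenting path remains; maximum flow = 12.
By max-flow min-cut, the minimum cut capacity equals the max flow.
In the residual graph, reachable from Res: {Res, v1}.
Min-cut edges: Res→v2 (4), v1→v4 (8); capacity 4 + 8 = 12.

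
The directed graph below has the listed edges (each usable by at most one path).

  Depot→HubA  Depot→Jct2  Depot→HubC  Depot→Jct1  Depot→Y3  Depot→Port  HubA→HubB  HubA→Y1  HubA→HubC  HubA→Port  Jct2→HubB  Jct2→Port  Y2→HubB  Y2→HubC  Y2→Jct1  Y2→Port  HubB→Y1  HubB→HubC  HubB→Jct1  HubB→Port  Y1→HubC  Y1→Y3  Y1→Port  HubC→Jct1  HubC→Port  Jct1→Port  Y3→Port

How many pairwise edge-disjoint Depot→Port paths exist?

6

Assign every edge capacity 1; by Menger, the answer equals the max flow.
Path Depot→Port (+1); total 1.
Path Depot→HubA→Port (+1); total 2.
Path Depot→Jct2→Port (+1); total 3.
Path Depot→HubC→Port (+1); total 4.
Path Depot→Jct1→Port (+1); total 5.
Path Depot→Y3→Port (+1); total 6.
No residual Depot→Port path; max flow = 6.
Certifying cut of size 6: {Depot→HubA, Depot→HubC, Depot→Jct1, Depot→Jct2, Depot→Port, Depot→Y3}.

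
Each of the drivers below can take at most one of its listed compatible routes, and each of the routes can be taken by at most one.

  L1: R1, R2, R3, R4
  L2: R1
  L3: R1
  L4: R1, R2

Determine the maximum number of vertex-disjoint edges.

Unit-capacity flow: source→left, listed edges, right→sink; max matching = max flow.
Augmenting path L1→R1 (+1); matched 1.
Augmenting path L4→R2 (+1); matched 2.
Augmenting path L2→R1→L1→R3 (+1); matched 3.
No augmenting path remains; maximum matching = 3.
König certificate: {L1, L4, R1} is a vertex cover of size 3 (every listed pair touches it), so no matching can be larger.

3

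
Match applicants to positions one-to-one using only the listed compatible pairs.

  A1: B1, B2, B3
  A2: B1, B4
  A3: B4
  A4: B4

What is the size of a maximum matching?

Unit-capacity flow: source→left, listed edges, right→sink; max matching = max flow.
Augmenting path A1→B1 (+1); matched 1.
Augmenting path A2→B4 (+1); matched 2.
Augmenting path A3→B4→A2→B1→A1→B2 (+1); matched 3.
No augmenting path remains; maximum matching = 3.
König certificate: {A1, A2, B4} is a vertex cover of size 3 (every listed pair touches it), so no matching can be larger.

3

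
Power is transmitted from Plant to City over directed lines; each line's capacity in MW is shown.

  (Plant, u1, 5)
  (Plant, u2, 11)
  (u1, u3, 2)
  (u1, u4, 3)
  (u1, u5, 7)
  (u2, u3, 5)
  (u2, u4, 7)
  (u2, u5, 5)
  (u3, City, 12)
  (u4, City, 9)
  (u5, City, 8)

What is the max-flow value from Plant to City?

16

Augment Plant→u1→u3→City: bottleneck 2, flow now 2.
Augment Plant→u1→u4→City: bottleneck 3, flow now 5.
Augment Plant→u2→u3→City: bottleneck 5, flow now 10.
Augment Plant→u2→u4→City: bottleneck 6, flow now 16.
No augmenting path remains; maximum flow = 16.
In the residual graph, reachable from Plant: {Plant}.
Min-cut edges: Plant→u1 (5), Plant→u2 (11); capacity 5 + 11 = 16.
This cut is saturated, so no flow can exceed 16.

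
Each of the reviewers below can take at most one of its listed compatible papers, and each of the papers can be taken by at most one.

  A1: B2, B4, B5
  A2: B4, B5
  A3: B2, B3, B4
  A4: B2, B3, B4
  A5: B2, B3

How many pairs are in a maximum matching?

Unit-capacity flow: source→left, listed edges, right→sink; max matching = max flow.
Augmenting path A1→B2 (+1); matched 1.
Augmenting path A2→B4 (+1); matched 2.
Augmenting path A3→B3 (+1); matched 3.
Augmenting path A4→B2→A1→B5 (+1); matched 4.
No augmenting path remains; maximum matching = 4.
König certificate: {B2, B3, B4, B5} is a vertex cover of size 4 (every listed pair touches it), so no matching can be larger.

4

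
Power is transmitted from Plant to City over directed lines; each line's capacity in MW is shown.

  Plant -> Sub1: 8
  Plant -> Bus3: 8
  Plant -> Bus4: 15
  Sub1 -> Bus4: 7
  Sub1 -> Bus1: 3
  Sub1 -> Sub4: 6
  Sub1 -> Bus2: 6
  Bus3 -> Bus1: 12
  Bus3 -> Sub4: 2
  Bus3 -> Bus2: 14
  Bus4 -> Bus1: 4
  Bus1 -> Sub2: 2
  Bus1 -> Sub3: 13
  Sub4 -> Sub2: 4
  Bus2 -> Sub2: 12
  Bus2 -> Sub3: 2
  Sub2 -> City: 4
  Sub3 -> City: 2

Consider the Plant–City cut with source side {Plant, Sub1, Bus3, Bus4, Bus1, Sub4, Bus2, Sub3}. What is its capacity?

20

Edges leaving {Plant, Sub1, Bus3, Bus4, Bus1, Sub4, Bus2, Sub3}: Bus1→Sub2 (2), Sub4→Sub2 (4), Bus2→Sub2 (12), Sub3→City (2).
Cut capacity = 2 + 4 + 12 + 2 = 20.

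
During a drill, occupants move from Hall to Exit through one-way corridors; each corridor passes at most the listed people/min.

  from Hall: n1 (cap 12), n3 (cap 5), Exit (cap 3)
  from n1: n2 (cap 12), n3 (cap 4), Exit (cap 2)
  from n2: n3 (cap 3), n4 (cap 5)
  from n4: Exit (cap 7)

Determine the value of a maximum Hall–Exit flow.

Augment Hall→Exit: bottleneck 3, flow now 3.
Augment Hall→n1→Exit: bottleneck 2, flow now 5.
Augment Hall→n1→n2→n4→Exit: bottleneck 5, flow now 10.
No augmenting path remains; maximum flow = 10.
In the residual graph, reachable from Hall: {Hall, n1, n2, n3}.
Min-cut edges: Hall→Exit (3), n1→Exit (2), n2→n4 (5); capacity 3 + 2 + 5 = 10.
This cut is saturated, so no flow can exceed 10.

10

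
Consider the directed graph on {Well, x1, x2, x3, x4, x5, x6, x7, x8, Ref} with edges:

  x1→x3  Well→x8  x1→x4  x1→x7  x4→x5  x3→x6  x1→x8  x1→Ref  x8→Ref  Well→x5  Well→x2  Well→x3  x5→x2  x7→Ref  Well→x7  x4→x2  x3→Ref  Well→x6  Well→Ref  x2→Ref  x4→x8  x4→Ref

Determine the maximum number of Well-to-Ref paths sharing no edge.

Assign every edge capacity 1; by Menger, the answer equals the max flow.
Path Well→Ref (+1); total 1.
Path Well→x2→Ref (+1); total 2.
Path Well→x3→Ref (+1); total 3.
Path Well→x7→Ref (+1); total 4.
Path Well→x8→Ref (+1); total 5.
No residual Well→Ref path; max flow = 5.
Certifying cut of size 5: {Well→Ref, Well→x3, Well→x7, Well→x8, x2→Ref}.

5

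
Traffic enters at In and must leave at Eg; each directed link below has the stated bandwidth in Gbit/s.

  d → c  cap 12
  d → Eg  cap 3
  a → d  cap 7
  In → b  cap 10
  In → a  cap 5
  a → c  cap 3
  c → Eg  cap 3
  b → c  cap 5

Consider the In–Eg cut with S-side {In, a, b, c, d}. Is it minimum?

Given cut capacity: 3 + 3 = 6.
Augment In→a→c→Eg: bottleneck 3, flow now 3.
Augment In→a→d→Eg: bottleneck 2, flow now 5.
Augment In→b→c→a→d→Eg: bottleneck 1, flow now 6. (uses reverse residual edge)
No augmenting path remains; maximum flow = 6.
Cut capacity 6 equals the max flow, so it is a minimum cut.

Yes — it is a minimum cut (capacity 6).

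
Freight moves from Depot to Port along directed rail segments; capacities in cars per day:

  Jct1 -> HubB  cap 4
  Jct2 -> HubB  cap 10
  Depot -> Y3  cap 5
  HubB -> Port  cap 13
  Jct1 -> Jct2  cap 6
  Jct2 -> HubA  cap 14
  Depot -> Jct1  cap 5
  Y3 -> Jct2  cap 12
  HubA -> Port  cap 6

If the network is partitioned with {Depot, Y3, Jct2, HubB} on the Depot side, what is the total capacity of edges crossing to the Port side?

Edges leaving {Depot, Y3, Jct2, HubB}: Depot→Jct1 (5), Jct2→HubA (14), HubB→Port (13).
Cut capacity = 5 + 14 + 13 = 32.

32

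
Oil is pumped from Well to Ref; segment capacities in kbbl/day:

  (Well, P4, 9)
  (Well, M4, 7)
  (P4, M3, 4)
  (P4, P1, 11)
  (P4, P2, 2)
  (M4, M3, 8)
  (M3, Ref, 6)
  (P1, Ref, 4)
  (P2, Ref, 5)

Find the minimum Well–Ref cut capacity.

Augment Well→P4→M3→Ref: bottleneck 4, flow now 4.
Augment Well→P4→P1→Ref: bottleneck 4, flow now 8.
Augment Well→P4→P2→Ref: bottleneck 1, flow now 9.
Augment Well→M4→M3→Ref: bottleneck 2, flow now 11.
Augment Well→M4→M3→P4→P2→Ref: bottleneck 1, flow now 12. (uses reverse residual edge)
No augmenting path remains; maximum flow = 12.
By max-flow min-cut, the minimum cut capacity equals the max flow.
In the residual graph, reachable from Well: {Well, P4, M4, M3, P1}.
Min-cut edges: P4→P2 (2), M3→Ref (6), P1→Ref (4); capacity 2 + 6 + 4 = 12.

12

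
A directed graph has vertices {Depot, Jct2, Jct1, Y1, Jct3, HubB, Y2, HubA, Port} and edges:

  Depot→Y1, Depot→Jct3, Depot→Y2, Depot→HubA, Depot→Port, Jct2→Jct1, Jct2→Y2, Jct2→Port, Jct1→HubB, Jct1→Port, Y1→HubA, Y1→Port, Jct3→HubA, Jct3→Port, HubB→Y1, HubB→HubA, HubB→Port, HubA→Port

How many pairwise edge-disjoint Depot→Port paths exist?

Assign every edge capacity 1; by Menger, the answer equals the max flow.
Path Depot→Port (+1); total 1.
Path Depot→Y1→Port (+1); total 2.
Path Depot→Jct3→Port (+1); total 3.
Path Depot→HubA→Port (+1); total 4.
No residual Depot→Port path; max flow = 4.
Certifying cut of size 4: {Depot→HubA, Depot→Jct3, Depot→Port, Depot→Y1}.

4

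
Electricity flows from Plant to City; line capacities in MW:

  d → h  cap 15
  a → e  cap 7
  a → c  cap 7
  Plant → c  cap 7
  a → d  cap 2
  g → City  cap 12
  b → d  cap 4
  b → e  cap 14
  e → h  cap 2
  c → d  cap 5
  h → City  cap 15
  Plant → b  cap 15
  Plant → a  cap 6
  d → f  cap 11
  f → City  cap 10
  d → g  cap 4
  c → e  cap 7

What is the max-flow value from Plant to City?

13

Augment Plant→a→d→f→City: bottleneck 2, flow now 2.
Augment Plant→a→e→h→City: bottleneck 2, flow now 4.
Augment Plant→b→d→f→City: bottleneck 4, flow now 8.
Augment Plant→c→d→f→City: bottleneck 4, flow now 12.
Augment Plant→c→d→g→City: bottleneck 1, flow now 13.
No augmenting path remains; maximum flow = 13.
In the residual graph, reachable from Plant: {Plant, a, b, c, e}.
Min-cut edges: a→d (2), b→d (4), c→d (5), e→h (2); capacity 2 + 4 + 5 + 2 = 13.
This cut is saturated, so no flow can exceed 13.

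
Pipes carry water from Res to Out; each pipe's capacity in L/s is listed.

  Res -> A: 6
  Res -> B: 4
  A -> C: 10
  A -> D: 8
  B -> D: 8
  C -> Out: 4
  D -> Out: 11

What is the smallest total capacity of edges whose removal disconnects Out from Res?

Augment Res→A→C→Out: bottleneck 4, flow now 4.
Augment Res→A→D→Out: bottleneck 2, flow now 6.
Augment Res→B→D→Out: bottleneck 4, flow now 10.
No augmenting path remains; maximum flow = 10.
By max-flow min-cut, the minimum cut capacity equals the max flow.
In the residual graph, reachable from Res: {Res}.
Min-cut edges: Res→A (6), Res→B (4); capacity 6 + 4 = 10.

10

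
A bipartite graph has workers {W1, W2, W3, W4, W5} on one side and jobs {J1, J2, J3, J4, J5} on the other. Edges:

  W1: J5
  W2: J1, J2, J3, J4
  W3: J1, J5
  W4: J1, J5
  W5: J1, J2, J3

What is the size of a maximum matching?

4

Unit-capacity flow: source→left, listed edges, right→sink; max matching = max flow.
Augmenting path W1→J5 (+1); matched 1.
Augmenting path W2→J1 (+1); matched 2.
Augmenting path W5→J2 (+1); matched 3.
Augmenting path W3→J1→W2→J3 (+1); matched 4.
No augmenting path remains; maximum matching = 4.
König certificate: {W2, W5, J1, J5} is a vertex cover of size 4 (every listed pair touches it), so no matching can be larger.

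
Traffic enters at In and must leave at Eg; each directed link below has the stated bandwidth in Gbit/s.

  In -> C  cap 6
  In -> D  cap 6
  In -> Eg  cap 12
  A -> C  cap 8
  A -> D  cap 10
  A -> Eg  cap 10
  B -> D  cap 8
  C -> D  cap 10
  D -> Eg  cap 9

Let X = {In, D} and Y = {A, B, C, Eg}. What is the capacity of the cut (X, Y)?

27

Edges leaving {In, D}: In→C (6), In→Eg (12), D→Eg (9).
Cut capacity = 6 + 12 + 9 = 27.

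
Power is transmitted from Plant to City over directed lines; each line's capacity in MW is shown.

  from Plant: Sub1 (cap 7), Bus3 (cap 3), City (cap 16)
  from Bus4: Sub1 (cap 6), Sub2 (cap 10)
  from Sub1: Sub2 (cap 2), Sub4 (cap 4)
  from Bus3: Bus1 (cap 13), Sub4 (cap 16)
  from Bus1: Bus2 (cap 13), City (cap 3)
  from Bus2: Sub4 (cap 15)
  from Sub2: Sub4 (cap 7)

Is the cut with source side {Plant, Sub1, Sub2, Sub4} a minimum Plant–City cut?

Yes — it is a minimum cut (capacity 19).

Given cut capacity: 3 + 16 = 19.
Augment Plant→City: bottleneck 16, flow now 16.
Augment Plant→Bus3→Bus1→City: bottleneck 3, flow now 19.
No augmenting path remains; maximum flow = 19.
Cut capacity 19 equals the max flow, so it is a minimum cut.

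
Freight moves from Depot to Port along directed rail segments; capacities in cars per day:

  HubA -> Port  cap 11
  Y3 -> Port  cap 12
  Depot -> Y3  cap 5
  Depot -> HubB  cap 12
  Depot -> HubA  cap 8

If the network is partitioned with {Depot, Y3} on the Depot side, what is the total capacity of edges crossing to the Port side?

32

Edges leaving {Depot, Y3}: Depot→HubB (12), Depot→HubA (8), Y3→Port (12).
Cut capacity = 12 + 8 + 12 = 32.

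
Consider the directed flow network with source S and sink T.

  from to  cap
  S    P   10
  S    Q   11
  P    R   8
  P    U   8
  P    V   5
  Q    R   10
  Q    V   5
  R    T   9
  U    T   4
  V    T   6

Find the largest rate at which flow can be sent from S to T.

19

Augment S→P→R→T: bottleneck 8, flow now 8.
Augment S→P→U→T: bottleneck 2, flow now 10.
Augment S→Q→R→T: bottleneck 1, flow now 11.
Augment S→Q→V→T: bottleneck 5, flow now 16.
Augment S→Q→R→P→U→T: bottleneck 2, flow now 18. (uses reverse residual edge)
Augment S→Q→R→P→V→T: bottleneck 1, flow now 19. (uses reverse residual edge)
No augmenting path remains; maximum flow = 19.
In the residual graph, reachable from S: {S, P, Q, R, U, V}.
Min-cut edges: R→T (9), U→T (4), V→T (6); capacity 9 + 4 + 6 = 19.
This cut is saturated, so no flow can exceed 19.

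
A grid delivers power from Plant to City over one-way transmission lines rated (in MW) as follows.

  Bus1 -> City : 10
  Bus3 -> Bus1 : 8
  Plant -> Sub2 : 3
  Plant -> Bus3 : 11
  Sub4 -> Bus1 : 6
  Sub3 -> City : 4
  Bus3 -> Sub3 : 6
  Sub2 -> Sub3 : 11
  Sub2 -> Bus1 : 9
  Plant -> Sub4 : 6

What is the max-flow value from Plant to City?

14

Augment Plant→Bus3→Bus1→City: bottleneck 8, flow now 8.
Augment Plant→Bus3→Sub3→City: bottleneck 3, flow now 11.
Augment Plant→Sub2→Bus1→City: bottleneck 2, flow now 13.
Augment Plant→Sub2→Sub3→City: bottleneck 1, flow now 14.
No augmenting path remains; maximum flow = 14.
In the residual graph, reachable from Plant: {Plant, Bus3, Sub2, Sub4, Bus1, Sub3}.
Min-cut edges: Bus1→City (10), Sub3→City (4); capacity 10 + 4 = 14.
This cut is saturated, so no flow can exceed 14.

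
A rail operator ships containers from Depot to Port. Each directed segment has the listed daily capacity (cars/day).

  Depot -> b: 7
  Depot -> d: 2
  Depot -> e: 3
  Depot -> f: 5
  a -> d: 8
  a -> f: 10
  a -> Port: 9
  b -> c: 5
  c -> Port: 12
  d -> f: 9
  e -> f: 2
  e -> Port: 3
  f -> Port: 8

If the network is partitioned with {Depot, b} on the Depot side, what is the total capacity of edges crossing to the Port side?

Edges leaving {Depot, b}: Depot→d (2), Depot→e (3), Depot→f (5), b→c (5).
Cut capacity = 2 + 3 + 5 + 5 = 15.

15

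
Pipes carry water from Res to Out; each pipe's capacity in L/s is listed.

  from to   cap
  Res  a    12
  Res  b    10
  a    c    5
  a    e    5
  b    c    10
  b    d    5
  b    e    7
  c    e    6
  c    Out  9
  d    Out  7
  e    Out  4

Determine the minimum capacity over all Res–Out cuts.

18

Augment Res→a→c→Out: bottleneck 5, flow now 5.
Augment Res→a→e→Out: bottleneck 4, flow now 9.
Augment Res→b→c→Out: bottleneck 4, flow now 13.
Augment Res→b→d→Out: bottleneck 5, flow now 18.
No augmenting path remains; maximum flow = 18.
By max-flow min-cut, the minimum cut capacity equals the max flow.
In the residual graph, reachable from Res: {Res, a, b, c, e}.
Min-cut edges: b→d (5), c→Out (9), e→Out (4); capacity 5 + 9 + 4 = 18.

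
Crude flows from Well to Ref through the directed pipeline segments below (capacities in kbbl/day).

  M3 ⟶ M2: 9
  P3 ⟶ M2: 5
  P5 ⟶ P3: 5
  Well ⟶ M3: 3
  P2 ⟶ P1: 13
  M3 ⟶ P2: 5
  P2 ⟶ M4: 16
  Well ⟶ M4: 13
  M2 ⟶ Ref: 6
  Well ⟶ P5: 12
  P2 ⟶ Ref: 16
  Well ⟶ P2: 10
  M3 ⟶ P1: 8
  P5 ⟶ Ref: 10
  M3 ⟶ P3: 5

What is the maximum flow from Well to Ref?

Augment Well→P5→Ref: bottleneck 10, flow now 10.
Augment Well→P2→Ref: bottleneck 10, flow now 20.
Augment Well→M3→P2→Ref: bottleneck 3, flow now 23.
Augment Well→P5→P3→M2→Ref: bottleneck 2, flow now 25.
No augmenting path remains; maximum flow = 25.
In the residual graph, reachable from Well: {Well, M4}.
Min-cut edges: Well→M3 (3), Well→P5 (12), Well→P2 (10); capacity 3 + 12 + 10 = 25.
This cut is saturated, so no flow can exceed 25.

25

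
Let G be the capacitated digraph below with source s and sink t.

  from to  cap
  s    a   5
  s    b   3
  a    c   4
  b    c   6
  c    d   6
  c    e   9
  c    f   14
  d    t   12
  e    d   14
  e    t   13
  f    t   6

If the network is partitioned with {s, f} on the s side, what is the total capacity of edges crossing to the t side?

14

Edges leaving {s, f}: s→a (5), s→b (3), f→t (6).
Cut capacity = 5 + 3 + 6 = 14.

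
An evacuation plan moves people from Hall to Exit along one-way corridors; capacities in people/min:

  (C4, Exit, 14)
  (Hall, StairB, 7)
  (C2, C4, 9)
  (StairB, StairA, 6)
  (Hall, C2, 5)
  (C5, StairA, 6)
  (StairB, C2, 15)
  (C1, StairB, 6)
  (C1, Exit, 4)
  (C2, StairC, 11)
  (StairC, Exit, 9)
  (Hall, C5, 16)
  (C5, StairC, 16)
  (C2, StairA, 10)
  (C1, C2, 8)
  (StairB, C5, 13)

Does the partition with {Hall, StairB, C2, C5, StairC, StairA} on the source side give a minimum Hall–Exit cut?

Given cut capacity: 9 + 9 = 18.
Augment Hall→C2→C4→Exit: bottleneck 5, flow now 5.
Augment Hall→C5→StairC→Exit: bottleneck 9, flow now 14.
Augment Hall→StairB→C2→C4→Exit: bottleneck 4, flow now 18.
No augmenting path remains; maximum flow = 18.
Cut capacity 18 equals the max flow, so it is a minimum cut.

Yes — it is a minimum cut (capacity 18).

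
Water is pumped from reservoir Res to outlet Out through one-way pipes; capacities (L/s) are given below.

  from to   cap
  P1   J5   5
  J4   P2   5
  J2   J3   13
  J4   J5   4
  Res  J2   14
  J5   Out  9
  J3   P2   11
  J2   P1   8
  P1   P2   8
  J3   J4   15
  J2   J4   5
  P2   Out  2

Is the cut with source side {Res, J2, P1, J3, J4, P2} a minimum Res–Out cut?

Given cut capacity: 5 + 4 + 2 = 11.
Augment Res→J2→P1→J5→Out: bottleneck 5, flow now 5.
Augment Res→J2→P1→P2→Out: bottleneck 2, flow now 7.
Augment Res→J2→J4→J5→Out: bottleneck 4, flow now 11.
No augmenting path remains; maximum flow = 11.
Cut capacity 11 equals the max flow, so it is a minimum cut.

Yes — it is a minimum cut (capacity 11).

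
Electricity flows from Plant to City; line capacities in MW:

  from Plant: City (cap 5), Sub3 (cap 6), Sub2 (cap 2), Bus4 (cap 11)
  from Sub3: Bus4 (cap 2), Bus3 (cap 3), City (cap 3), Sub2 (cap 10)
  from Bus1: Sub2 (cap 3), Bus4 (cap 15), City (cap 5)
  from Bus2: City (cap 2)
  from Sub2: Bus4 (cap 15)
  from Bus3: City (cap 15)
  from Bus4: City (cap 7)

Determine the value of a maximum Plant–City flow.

18

Augment Plant→City: bottleneck 5, flow now 5.
Augment Plant→Sub3→City: bottleneck 3, flow now 8.
Augment Plant→Bus4→City: bottleneck 7, flow now 15.
Augment Plant→Sub3→Bus3→City: bottleneck 3, flow now 18.
No augmenting path remains; maximum flow = 18.
In the residual graph, reachable from Plant: {Plant, Sub2, Bus4}.
Min-cut edges: Plant→Sub3 (6), Plant→City (5), Bus4→City (7); capacity 6 + 5 + 7 = 18.
This cut is saturated, so no flow can exceed 18.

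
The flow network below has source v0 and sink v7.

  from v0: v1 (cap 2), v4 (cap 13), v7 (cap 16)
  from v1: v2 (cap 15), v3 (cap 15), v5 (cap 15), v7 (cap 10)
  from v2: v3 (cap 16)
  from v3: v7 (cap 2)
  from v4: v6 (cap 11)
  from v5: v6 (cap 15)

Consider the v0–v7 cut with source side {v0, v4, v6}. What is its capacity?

Edges leaving {v0, v4, v6}: v0→v1 (2), v0→v7 (16).
Cut capacity = 2 + 16 = 18.

18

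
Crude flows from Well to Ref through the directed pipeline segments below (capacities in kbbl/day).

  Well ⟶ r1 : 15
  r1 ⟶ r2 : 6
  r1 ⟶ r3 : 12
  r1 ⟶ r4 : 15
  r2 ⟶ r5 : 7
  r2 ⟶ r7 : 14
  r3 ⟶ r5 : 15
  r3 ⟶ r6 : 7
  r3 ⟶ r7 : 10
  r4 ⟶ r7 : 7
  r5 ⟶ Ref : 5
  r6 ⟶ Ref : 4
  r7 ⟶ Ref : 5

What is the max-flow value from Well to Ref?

Augment Well→r1→r2→r5→Ref: bottleneck 5, flow now 5.
Augment Well→r1→r2→r7→Ref: bottleneck 1, flow now 6.
Augment Well→r1→r3→r6→Ref: bottleneck 4, flow now 10.
Augment Well→r1→r3→r7→Ref: bottleneck 4, flow now 14.
No augmenting path remains; maximum flow = 14.
In the residual graph, reachable from Well: {Well, r1, r2, r3, r4, r5, r6, r7}.
Min-cut edges: r5→Ref (5), r6→Ref (4), r7→Ref (5); capacity 5 + 4 + 5 = 14.
This cut is saturated, so no flow can exceed 14.

14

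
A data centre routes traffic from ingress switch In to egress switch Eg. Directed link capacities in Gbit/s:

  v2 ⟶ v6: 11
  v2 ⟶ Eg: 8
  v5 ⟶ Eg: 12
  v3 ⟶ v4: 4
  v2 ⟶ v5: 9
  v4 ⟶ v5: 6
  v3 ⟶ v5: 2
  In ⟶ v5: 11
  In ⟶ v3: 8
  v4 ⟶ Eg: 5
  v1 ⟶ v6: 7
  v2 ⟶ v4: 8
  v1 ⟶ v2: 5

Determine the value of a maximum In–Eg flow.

16

Augment In→v5→Eg: bottleneck 11, flow now 11.
Augment In→v3→v4→Eg: bottleneck 4, flow now 15.
Augment In→v3→v5→Eg: bottleneck 1, flow now 16.
No augmenting path remains; maximum flow = 16.
In the residual graph, reachable from In: {In, v3, v5}.
Min-cut edges: v3→v4 (4), v5→Eg (12); capacity 4 + 12 = 16.
This cut is saturated, so no flow can exceed 16.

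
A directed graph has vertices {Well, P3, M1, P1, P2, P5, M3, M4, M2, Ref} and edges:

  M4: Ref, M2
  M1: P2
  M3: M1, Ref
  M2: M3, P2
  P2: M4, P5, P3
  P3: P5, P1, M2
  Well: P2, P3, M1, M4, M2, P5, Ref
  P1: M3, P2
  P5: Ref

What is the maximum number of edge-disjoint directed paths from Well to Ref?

4

Assign every edge capacity 1; by Menger, the answer equals the max flow.
Path Well→Ref (+1); total 1.
Path Well→P5→Ref (+1); total 2.
Path Well→M4→Ref (+1); total 3.
Path Well→M2→M3→Ref (+1); total 4.
No residual Well→Ref path; max flow = 4.
Certifying cut of size 4: {M3→Ref, M4→Ref, P5→Ref, Well→Ref}.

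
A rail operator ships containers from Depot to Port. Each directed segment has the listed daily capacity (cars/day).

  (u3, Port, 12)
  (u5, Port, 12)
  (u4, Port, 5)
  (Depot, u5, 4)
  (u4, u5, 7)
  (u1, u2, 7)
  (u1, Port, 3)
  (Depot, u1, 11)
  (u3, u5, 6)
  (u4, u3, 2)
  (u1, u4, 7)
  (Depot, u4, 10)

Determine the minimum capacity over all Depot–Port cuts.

21

Augment Depot→u1→Port: bottleneck 3, flow now 3.
Augment Depot→u4→Port: bottleneck 5, flow now 8.
Augment Depot→u5→Port: bottleneck 4, flow now 12.
Augment Depot→u4→u3→Port: bottleneck 2, flow now 14.
Augment Depot→u4→u5→Port: bottleneck 3, flow now 17.
Augment Depot→u1→u4→u5→Port: bottleneck 4, flow now 21.
No augmenting path remains; maximum flow = 21.
By max-flow min-cut, the minimum cut capacity equals the max flow.
In the residual graph, reachable from Depot: {Depot, u1, u2, u4}.
Min-cut edges: Depot→u5 (4), u1→Port (3), u4→u3 (2), u4→u5 (7), u4→Port (5); capacity 4 + 3 + 2 + 7 + 5 = 21.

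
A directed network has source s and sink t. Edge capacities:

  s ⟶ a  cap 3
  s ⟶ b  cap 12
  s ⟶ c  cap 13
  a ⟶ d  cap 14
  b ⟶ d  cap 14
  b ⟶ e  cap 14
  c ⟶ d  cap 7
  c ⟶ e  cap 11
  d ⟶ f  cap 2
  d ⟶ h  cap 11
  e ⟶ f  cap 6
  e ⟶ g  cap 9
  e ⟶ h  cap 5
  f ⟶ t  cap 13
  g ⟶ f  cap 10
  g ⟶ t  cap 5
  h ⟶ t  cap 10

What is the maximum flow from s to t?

Augment s→a→d→f→t: bottleneck 2, flow now 2.
Augment s→a→d→h→t: bottleneck 1, flow now 3.
Augment s→b→d→h→t: bottleneck 9, flow now 12.
Augment s→b→e→f→t: bottleneck 3, flow now 15.
Augment s→c→e→f→t: bottleneck 3, flow now 18.
Augment s→c→e→g→t: bottleneck 5, flow now 23.
Augment s→c→e→g→f→t: bottleneck 3, flow now 26.
Augment s→c→d→b→e→g→f→t: bottleneck 1, flow now 27. (uses reverse residual edge)
No augmenting path remains; maximum flow = 27.
In the residual graph, reachable from s: {s, a, b, c, d, e, h}.
Min-cut edges: d→f (2), e→f (6), e→g (9), h→t (10); capacity 2 + 6 + 9 + 10 = 27.
This cut is saturated, so no flow can exceed 27.

27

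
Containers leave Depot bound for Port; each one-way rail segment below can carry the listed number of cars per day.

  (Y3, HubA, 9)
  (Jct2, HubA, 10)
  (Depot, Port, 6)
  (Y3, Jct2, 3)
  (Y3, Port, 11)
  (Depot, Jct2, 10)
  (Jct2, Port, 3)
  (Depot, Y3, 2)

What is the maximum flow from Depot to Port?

Augment Depot→Port: bottleneck 6, flow now 6.
Augment Depot→Y3→Port: bottleneck 2, flow now 8.
Augment Depot→Jct2→Port: bottleneck 3, flow now 11.
No augmenting path remains; maximum flow = 11.
In the residual graph, reachable from Depot: {Depot, Jct2, HubA}.
Min-cut edges: Depot→Y3 (2), Depot→Port (6), Jct2→Port (3); capacity 2 + 6 + 3 = 11.
This cut is saturated, so no flow can exceed 11.

11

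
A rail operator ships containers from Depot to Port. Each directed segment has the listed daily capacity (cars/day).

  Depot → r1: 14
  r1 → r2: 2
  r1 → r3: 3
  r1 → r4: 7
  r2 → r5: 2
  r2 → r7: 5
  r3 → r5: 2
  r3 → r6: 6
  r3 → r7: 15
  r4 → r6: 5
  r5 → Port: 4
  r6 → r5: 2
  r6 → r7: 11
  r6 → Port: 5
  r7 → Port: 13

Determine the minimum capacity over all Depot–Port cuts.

10

Augment Depot→r1→r2→r5→Port: bottleneck 2, flow now 2.
Augment Depot→r1→r3→r5→Port: bottleneck 2, flow now 4.
Augment Depot→r1→r3→r6→Port: bottleneck 1, flow now 5.
Augment Depot→r1→r4→r6→Port: bottleneck 4, flow now 9.
Augment Depot→r1→r4→r6→r7→Port: bottleneck 1, flow now 10.
No augmenting path remains; maximum flow = 10.
By max-flow min-cut, the minimum cut capacity equals the max flow.
In the residual graph, reachable from Depot: {Depot, r1, r4}.
Min-cut edges: r1→r2 (2), r1→r3 (3), r4→r6 (5); capacity 2 + 3 + 5 = 10.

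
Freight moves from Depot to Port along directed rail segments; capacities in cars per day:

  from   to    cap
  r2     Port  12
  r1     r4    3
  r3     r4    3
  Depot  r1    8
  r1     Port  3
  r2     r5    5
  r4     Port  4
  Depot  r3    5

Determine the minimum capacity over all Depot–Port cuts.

Augment Depot→r1→Port: bottleneck 3, flow now 3.
Augment Depot→r1→r4→Port: bottleneck 3, flow now 6.
Augment Depot→r3→r4→Port: bottleneck 1, flow now 7.
No augmenting path remains; maximum flow = 7.
By max-flow min-cut, the minimum cut capacity equals the max flow.
In the residual graph, reachable from Depot: {Depot, r1, r3, r4}.
Min-cut edges: r1→Port (3), r4→Port (4); capacity 3 + 4 = 7.

7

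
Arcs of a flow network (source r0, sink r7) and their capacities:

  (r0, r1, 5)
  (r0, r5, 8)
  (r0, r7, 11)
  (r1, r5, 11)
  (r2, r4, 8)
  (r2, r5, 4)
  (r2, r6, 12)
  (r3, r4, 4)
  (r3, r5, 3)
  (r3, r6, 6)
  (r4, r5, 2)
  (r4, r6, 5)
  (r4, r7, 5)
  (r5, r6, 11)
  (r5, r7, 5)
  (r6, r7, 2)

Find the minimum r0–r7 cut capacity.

18

Augment r0→r7: bottleneck 11, flow now 11.
Augment r0→r5→r7: bottleneck 5, flow now 16.
Augment r0→r5→r6→r7: bottleneck 2, flow now 18.
No augmenting path remains; maximum flow = 18.
By max-flow min-cut, the minimum cut capacity equals the max flow.
In the residual graph, reachable from r0: {r0, r1, r5, r6}.
Min-cut edges: r0→r7 (11), r5→r7 (5), r6→r7 (2); capacity 11 + 5 + 2 = 18.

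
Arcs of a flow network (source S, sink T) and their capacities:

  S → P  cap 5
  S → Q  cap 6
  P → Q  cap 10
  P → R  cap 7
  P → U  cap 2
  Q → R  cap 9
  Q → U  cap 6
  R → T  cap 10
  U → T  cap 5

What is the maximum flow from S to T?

11

Augment S→P→R→T: bottleneck 5, flow now 5.
Augment S→Q→R→T: bottleneck 5, flow now 10.
Augment S→Q→U→T: bottleneck 1, flow now 11.
No augmenting path remains; maximum flow = 11.
In the residual graph, reachable from S: {S}.
Min-cut edges: S→P (5), S→Q (6); capacity 5 + 6 = 11.
This cut is saturated, so no flow can exceed 11.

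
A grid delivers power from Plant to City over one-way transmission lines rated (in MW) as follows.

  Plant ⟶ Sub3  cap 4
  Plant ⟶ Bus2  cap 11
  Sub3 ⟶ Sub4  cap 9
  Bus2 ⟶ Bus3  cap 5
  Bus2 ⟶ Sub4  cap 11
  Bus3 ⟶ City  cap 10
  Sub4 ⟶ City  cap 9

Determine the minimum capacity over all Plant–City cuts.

Augment Plant→Sub3→Sub4→City: bottleneck 4, flow now 4.
Augment Plant→Bus2→Bus3→City: bottleneck 5, flow now 9.
Augment Plant→Bus2→Sub4→City: bottleneck 5, flow now 14.
No augmenting path remains; maximum flow = 14.
By max-flow min-cut, the minimum cut capacity equals the max flow.
In the residual graph, reachable from Plant: {Plant, Sub3, Bus2, Sub4}.
Min-cut edges: Bus2→Bus3 (5), Sub4→City (9); capacity 5 + 9 = 14.

14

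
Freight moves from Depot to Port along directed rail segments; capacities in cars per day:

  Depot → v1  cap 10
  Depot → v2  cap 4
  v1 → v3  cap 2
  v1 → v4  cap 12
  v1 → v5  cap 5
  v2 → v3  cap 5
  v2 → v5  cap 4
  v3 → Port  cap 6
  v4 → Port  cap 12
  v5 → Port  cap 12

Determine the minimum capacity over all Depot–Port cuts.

Augment Depot→v1→v3→Port: bottleneck 2, flow now 2.
Augment Depot→v1→v4→Port: bottleneck 8, flow now 10.
Augment Depot→v2→v3→Port: bottleneck 4, flow now 14.
No augmenting path remains; maximum flow = 14.
By max-flow min-cut, the minimum cut capacity equals the max flow.
In the residual graph, reachable from Depot: {Depot}.
Min-cut edges: Depot→v1 (10), Depot→v2 (4); capacity 10 + 4 = 14.

14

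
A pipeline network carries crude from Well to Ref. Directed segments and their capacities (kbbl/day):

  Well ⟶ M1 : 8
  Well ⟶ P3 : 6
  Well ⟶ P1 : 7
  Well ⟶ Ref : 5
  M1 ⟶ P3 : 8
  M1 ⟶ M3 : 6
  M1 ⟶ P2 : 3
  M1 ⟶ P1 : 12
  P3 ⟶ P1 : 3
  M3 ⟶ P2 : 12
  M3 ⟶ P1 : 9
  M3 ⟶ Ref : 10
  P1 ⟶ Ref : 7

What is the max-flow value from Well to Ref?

18

Augment Well→Ref: bottleneck 5, flow now 5.
Augment Well→P1→Ref: bottleneck 7, flow now 12.
Augment Well→M1→M3→Ref: bottleneck 6, flow now 18.
No augmenting path remains; maximum flow = 18.
In the residual graph, reachable from Well: {Well, M1, P3, P2, P1}.
Min-cut edges: Well→Ref (5), M1→M3 (6), P1→Ref (7); capacity 5 + 6 + 7 = 18.
This cut is saturated, so no flow can exceed 18.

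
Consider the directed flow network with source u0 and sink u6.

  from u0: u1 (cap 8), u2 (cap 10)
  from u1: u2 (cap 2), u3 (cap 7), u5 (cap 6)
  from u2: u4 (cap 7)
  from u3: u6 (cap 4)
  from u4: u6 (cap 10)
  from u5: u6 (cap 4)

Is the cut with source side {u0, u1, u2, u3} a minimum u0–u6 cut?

Given cut capacity: 6 + 7 + 4 = 17.
Augment u0→u1→u3→u6: bottleneck 4, flow now 4.
Augment u0→u1→u5→u6: bottleneck 4, flow now 8.
Augment u0→u2→u4→u6: bottleneck 7, flow now 15.
No augmenting path remains; maximum flow = 15.
In the residual graph, reachable from u0: {u0, u2}.
Min-cut edges: u0→u1 (8), u2→u4 (7); capacity 8 + 7 = 15.
Cut capacity 17 exceeds the max flow 15, so it is not minimum.

No — its capacity is 17, but the minimum cut has capacity 15.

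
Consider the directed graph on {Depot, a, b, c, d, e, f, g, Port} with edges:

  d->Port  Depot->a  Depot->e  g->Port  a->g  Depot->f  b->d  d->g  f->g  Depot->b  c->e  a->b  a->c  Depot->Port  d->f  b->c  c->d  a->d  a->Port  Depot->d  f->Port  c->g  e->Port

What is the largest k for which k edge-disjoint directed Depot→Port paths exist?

6

Assign every edge capacity 1; by Menger, the answer equals the max flow.
Path Depot→Port (+1); total 1.
Path Depot→a→Port (+1); total 2.
Path Depot→d→Port (+1); total 3.
Path Depot→e→Port (+1); total 4.
Path Depot→f→Port (+1); total 5.
Path Depot→b→c→g→Port (+1); total 6.
No residual Depot→Port path; max flow = 6.
Certifying cut of size 6: {Depot→Port, Depot→a, Depot→b, Depot→d, Depot→e, Depot→f}.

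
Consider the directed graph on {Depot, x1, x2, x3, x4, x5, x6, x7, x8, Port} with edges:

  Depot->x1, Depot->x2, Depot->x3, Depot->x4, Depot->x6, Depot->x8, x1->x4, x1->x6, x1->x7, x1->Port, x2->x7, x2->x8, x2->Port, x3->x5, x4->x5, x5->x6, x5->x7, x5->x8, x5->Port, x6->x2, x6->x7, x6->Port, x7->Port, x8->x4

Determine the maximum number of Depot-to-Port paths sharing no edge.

5

Assign every edge capacity 1; by Menger, the answer equals the max flow.
Path Depot→x1→Port (+1); total 1.
Path Depot→x2→Port (+1); total 2.
Path Depot→x6→Port (+1); total 3.
Path Depot→x3→x5→Port (+1); total 4.
Path Depot→x4→x5→x7→Port (+1); total 5.
No residual Depot→Port path; max flow = 5.
Certifying cut of size 5: {Depot→x1, Depot→x2, Depot→x3, Depot→x6, x4→x5}.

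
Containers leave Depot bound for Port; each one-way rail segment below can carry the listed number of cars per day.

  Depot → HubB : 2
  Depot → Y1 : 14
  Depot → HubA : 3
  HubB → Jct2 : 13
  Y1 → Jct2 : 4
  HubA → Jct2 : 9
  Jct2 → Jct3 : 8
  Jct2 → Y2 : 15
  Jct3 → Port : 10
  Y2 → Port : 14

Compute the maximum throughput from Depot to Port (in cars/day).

9

Augment Depot→HubB→Jct2→Jct3→Port: bottleneck 2, flow now 2.
Augment Depot→Y1→Jct2→Jct3→Port: bottleneck 4, flow now 6.
Augment Depot→HubA→Jct2→Jct3→Port: bottleneck 2, flow now 8.
Augment Depot→HubA→Jct2→Y2→Port: bottleneck 1, flow now 9.
No augmenting path remains; maximum flow = 9.
In the residual graph, reachable from Depot: {Depot, Y1}.
Min-cut edges: Depot→HubB (2), Depot→HubA (3), Y1→Jct2 (4); capacity 2 + 3 + 4 = 9.
This cut is saturated, so no flow can exceed 9.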